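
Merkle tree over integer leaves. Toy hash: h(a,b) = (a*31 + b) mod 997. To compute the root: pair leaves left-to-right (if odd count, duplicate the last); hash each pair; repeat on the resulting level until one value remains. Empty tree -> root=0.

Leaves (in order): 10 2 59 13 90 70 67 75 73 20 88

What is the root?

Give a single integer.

Answer: 823

Derivation:
L0: [10, 2, 59, 13, 90, 70, 67, 75, 73, 20, 88]
L1: h(10,2)=(10*31+2)%997=312 h(59,13)=(59*31+13)%997=845 h(90,70)=(90*31+70)%997=866 h(67,75)=(67*31+75)%997=158 h(73,20)=(73*31+20)%997=289 h(88,88)=(88*31+88)%997=822 -> [312, 845, 866, 158, 289, 822]
L2: h(312,845)=(312*31+845)%997=547 h(866,158)=(866*31+158)%997=85 h(289,822)=(289*31+822)%997=808 -> [547, 85, 808]
L3: h(547,85)=(547*31+85)%997=93 h(808,808)=(808*31+808)%997=931 -> [93, 931]
L4: h(93,931)=(93*31+931)%997=823 -> [823]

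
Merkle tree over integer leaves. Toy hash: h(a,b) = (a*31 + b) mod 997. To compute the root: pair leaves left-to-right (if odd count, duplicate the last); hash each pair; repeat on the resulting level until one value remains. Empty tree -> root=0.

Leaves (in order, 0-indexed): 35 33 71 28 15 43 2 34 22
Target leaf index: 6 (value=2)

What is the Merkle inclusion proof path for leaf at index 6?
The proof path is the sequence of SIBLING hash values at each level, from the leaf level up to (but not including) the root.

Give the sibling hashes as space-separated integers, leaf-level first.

Answer: 34 508 995 65

Derivation:
L0 (leaves): [35, 33, 71, 28, 15, 43, 2, 34, 22], target index=6
L1: h(35,33)=(35*31+33)%997=121 [pair 0] h(71,28)=(71*31+28)%997=235 [pair 1] h(15,43)=(15*31+43)%997=508 [pair 2] h(2,34)=(2*31+34)%997=96 [pair 3] h(22,22)=(22*31+22)%997=704 [pair 4] -> [121, 235, 508, 96, 704]
  Sibling for proof at L0: 34
L2: h(121,235)=(121*31+235)%997=995 [pair 0] h(508,96)=(508*31+96)%997=889 [pair 1] h(704,704)=(704*31+704)%997=594 [pair 2] -> [995, 889, 594]
  Sibling for proof at L1: 508
L3: h(995,889)=(995*31+889)%997=827 [pair 0] h(594,594)=(594*31+594)%997=65 [pair 1] -> [827, 65]
  Sibling for proof at L2: 995
L4: h(827,65)=(827*31+65)%997=777 [pair 0] -> [777]
  Sibling for proof at L3: 65
Root: 777
Proof path (sibling hashes from leaf to root): [34, 508, 995, 65]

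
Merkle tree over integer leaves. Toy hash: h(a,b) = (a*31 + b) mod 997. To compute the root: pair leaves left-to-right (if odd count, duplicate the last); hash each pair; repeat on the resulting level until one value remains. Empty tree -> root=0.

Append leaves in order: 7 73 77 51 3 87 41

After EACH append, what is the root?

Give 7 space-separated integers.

After append 7 (leaves=[7]):
  L0: [7]
  root=7
After append 73 (leaves=[7, 73]):
  L0: [7, 73]
  L1: h(7,73)=(7*31+73)%997=290 -> [290]
  root=290
After append 77 (leaves=[7, 73, 77]):
  L0: [7, 73, 77]
  L1: h(7,73)=(7*31+73)%997=290 h(77,77)=(77*31+77)%997=470 -> [290, 470]
  L2: h(290,470)=(290*31+470)%997=487 -> [487]
  root=487
After append 51 (leaves=[7, 73, 77, 51]):
  L0: [7, 73, 77, 51]
  L1: h(7,73)=(7*31+73)%997=290 h(77,51)=(77*31+51)%997=444 -> [290, 444]
  L2: h(290,444)=(290*31+444)%997=461 -> [461]
  root=461
After append 3 (leaves=[7, 73, 77, 51, 3]):
  L0: [7, 73, 77, 51, 3]
  L1: h(7,73)=(7*31+73)%997=290 h(77,51)=(77*31+51)%997=444 h(3,3)=(3*31+3)%997=96 -> [290, 444, 96]
  L2: h(290,444)=(290*31+444)%997=461 h(96,96)=(96*31+96)%997=81 -> [461, 81]
  L3: h(461,81)=(461*31+81)%997=414 -> [414]
  root=414
After append 87 (leaves=[7, 73, 77, 51, 3, 87]):
  L0: [7, 73, 77, 51, 3, 87]
  L1: h(7,73)=(7*31+73)%997=290 h(77,51)=(77*31+51)%997=444 h(3,87)=(3*31+87)%997=180 -> [290, 444, 180]
  L2: h(290,444)=(290*31+444)%997=461 h(180,180)=(180*31+180)%997=775 -> [461, 775]
  L3: h(461,775)=(461*31+775)%997=111 -> [111]
  root=111
After append 41 (leaves=[7, 73, 77, 51, 3, 87, 41]):
  L0: [7, 73, 77, 51, 3, 87, 41]
  L1: h(7,73)=(7*31+73)%997=290 h(77,51)=(77*31+51)%997=444 h(3,87)=(3*31+87)%997=180 h(41,41)=(41*31+41)%997=315 -> [290, 444, 180, 315]
  L2: h(290,444)=(290*31+444)%997=461 h(180,315)=(180*31+315)%997=910 -> [461, 910]
  L3: h(461,910)=(461*31+910)%997=246 -> [246]
  root=246

Answer: 7 290 487 461 414 111 246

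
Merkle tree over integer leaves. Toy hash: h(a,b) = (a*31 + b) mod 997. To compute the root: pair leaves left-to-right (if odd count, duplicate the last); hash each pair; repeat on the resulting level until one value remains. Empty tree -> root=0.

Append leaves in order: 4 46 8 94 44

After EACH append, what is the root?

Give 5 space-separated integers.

Answer: 4 170 541 627 685

Derivation:
After append 4 (leaves=[4]):
  L0: [4]
  root=4
After append 46 (leaves=[4, 46]):
  L0: [4, 46]
  L1: h(4,46)=(4*31+46)%997=170 -> [170]
  root=170
After append 8 (leaves=[4, 46, 8]):
  L0: [4, 46, 8]
  L1: h(4,46)=(4*31+46)%997=170 h(8,8)=(8*31+8)%997=256 -> [170, 256]
  L2: h(170,256)=(170*31+256)%997=541 -> [541]
  root=541
After append 94 (leaves=[4, 46, 8, 94]):
  L0: [4, 46, 8, 94]
  L1: h(4,46)=(4*31+46)%997=170 h(8,94)=(8*31+94)%997=342 -> [170, 342]
  L2: h(170,342)=(170*31+342)%997=627 -> [627]
  root=627
After append 44 (leaves=[4, 46, 8, 94, 44]):
  L0: [4, 46, 8, 94, 44]
  L1: h(4,46)=(4*31+46)%997=170 h(8,94)=(8*31+94)%997=342 h(44,44)=(44*31+44)%997=411 -> [170, 342, 411]
  L2: h(170,342)=(170*31+342)%997=627 h(411,411)=(411*31+411)%997=191 -> [627, 191]
  L3: h(627,191)=(627*31+191)%997=685 -> [685]
  root=685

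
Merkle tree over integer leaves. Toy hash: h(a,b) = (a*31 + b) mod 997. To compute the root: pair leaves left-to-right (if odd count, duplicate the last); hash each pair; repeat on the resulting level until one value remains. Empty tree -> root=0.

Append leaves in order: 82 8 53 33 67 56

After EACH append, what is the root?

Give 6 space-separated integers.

After append 82 (leaves=[82]):
  L0: [82]
  root=82
After append 8 (leaves=[82, 8]):
  L0: [82, 8]
  L1: h(82,8)=(82*31+8)%997=556 -> [556]
  root=556
After append 53 (leaves=[82, 8, 53]):
  L0: [82, 8, 53]
  L1: h(82,8)=(82*31+8)%997=556 h(53,53)=(53*31+53)%997=699 -> [556, 699]
  L2: h(556,699)=(556*31+699)%997=986 -> [986]
  root=986
After append 33 (leaves=[82, 8, 53, 33]):
  L0: [82, 8, 53, 33]
  L1: h(82,8)=(82*31+8)%997=556 h(53,33)=(53*31+33)%997=679 -> [556, 679]
  L2: h(556,679)=(556*31+679)%997=966 -> [966]
  root=966
After append 67 (leaves=[82, 8, 53, 33, 67]):
  L0: [82, 8, 53, 33, 67]
  L1: h(82,8)=(82*31+8)%997=556 h(53,33)=(53*31+33)%997=679 h(67,67)=(67*31+67)%997=150 -> [556, 679, 150]
  L2: h(556,679)=(556*31+679)%997=966 h(150,150)=(150*31+150)%997=812 -> [966, 812]
  L3: h(966,812)=(966*31+812)%997=848 -> [848]
  root=848
After append 56 (leaves=[82, 8, 53, 33, 67, 56]):
  L0: [82, 8, 53, 33, 67, 56]
  L1: h(82,8)=(82*31+8)%997=556 h(53,33)=(53*31+33)%997=679 h(67,56)=(67*31+56)%997=139 -> [556, 679, 139]
  L2: h(556,679)=(556*31+679)%997=966 h(139,139)=(139*31+139)%997=460 -> [966, 460]
  L3: h(966,460)=(966*31+460)%997=496 -> [496]
  root=496

Answer: 82 556 986 966 848 496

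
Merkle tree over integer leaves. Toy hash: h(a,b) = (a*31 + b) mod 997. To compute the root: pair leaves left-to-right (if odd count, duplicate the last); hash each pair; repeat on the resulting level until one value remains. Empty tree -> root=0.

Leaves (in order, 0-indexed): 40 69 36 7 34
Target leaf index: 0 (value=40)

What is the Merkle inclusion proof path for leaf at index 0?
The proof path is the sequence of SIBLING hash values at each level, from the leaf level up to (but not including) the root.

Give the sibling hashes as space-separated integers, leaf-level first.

Answer: 69 126 918

Derivation:
L0 (leaves): [40, 69, 36, 7, 34], target index=0
L1: h(40,69)=(40*31+69)%997=312 [pair 0] h(36,7)=(36*31+7)%997=126 [pair 1] h(34,34)=(34*31+34)%997=91 [pair 2] -> [312, 126, 91]
  Sibling for proof at L0: 69
L2: h(312,126)=(312*31+126)%997=825 [pair 0] h(91,91)=(91*31+91)%997=918 [pair 1] -> [825, 918]
  Sibling for proof at L1: 126
L3: h(825,918)=(825*31+918)%997=571 [pair 0] -> [571]
  Sibling for proof at L2: 918
Root: 571
Proof path (sibling hashes from leaf to root): [69, 126, 918]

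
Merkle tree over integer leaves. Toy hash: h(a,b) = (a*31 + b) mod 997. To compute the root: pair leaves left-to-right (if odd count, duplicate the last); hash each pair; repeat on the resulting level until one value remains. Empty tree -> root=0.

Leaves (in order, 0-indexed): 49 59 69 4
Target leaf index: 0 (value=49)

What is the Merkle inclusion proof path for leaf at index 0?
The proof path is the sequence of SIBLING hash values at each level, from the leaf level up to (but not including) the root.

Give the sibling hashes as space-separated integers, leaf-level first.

L0 (leaves): [49, 59, 69, 4], target index=0
L1: h(49,59)=(49*31+59)%997=581 [pair 0] h(69,4)=(69*31+4)%997=149 [pair 1] -> [581, 149]
  Sibling for proof at L0: 59
L2: h(581,149)=(581*31+149)%997=214 [pair 0] -> [214]
  Sibling for proof at L1: 149
Root: 214
Proof path (sibling hashes from leaf to root): [59, 149]

Answer: 59 149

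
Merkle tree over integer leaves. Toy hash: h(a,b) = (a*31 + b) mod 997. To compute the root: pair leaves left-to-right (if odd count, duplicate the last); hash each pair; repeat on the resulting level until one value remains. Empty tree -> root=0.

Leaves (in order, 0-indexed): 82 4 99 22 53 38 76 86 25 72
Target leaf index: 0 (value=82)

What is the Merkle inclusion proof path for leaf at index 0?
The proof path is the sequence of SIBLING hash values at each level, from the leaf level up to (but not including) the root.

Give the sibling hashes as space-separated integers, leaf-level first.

Answer: 4 100 715 935

Derivation:
L0 (leaves): [82, 4, 99, 22, 53, 38, 76, 86, 25, 72], target index=0
L1: h(82,4)=(82*31+4)%997=552 [pair 0] h(99,22)=(99*31+22)%997=100 [pair 1] h(53,38)=(53*31+38)%997=684 [pair 2] h(76,86)=(76*31+86)%997=448 [pair 3] h(25,72)=(25*31+72)%997=847 [pair 4] -> [552, 100, 684, 448, 847]
  Sibling for proof at L0: 4
L2: h(552,100)=(552*31+100)%997=263 [pair 0] h(684,448)=(684*31+448)%997=715 [pair 1] h(847,847)=(847*31+847)%997=185 [pair 2] -> [263, 715, 185]
  Sibling for proof at L1: 100
L3: h(263,715)=(263*31+715)%997=892 [pair 0] h(185,185)=(185*31+185)%997=935 [pair 1] -> [892, 935]
  Sibling for proof at L2: 715
L4: h(892,935)=(892*31+935)%997=671 [pair 0] -> [671]
  Sibling for proof at L3: 935
Root: 671
Proof path (sibling hashes from leaf to root): [4, 100, 715, 935]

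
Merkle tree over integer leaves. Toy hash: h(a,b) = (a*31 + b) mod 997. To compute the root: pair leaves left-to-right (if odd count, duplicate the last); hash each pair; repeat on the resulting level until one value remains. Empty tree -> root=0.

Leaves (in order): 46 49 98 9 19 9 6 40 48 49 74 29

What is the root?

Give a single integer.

L0: [46, 49, 98, 9, 19, 9, 6, 40, 48, 49, 74, 29]
L1: h(46,49)=(46*31+49)%997=478 h(98,9)=(98*31+9)%997=56 h(19,9)=(19*31+9)%997=598 h(6,40)=(6*31+40)%997=226 h(48,49)=(48*31+49)%997=540 h(74,29)=(74*31+29)%997=329 -> [478, 56, 598, 226, 540, 329]
L2: h(478,56)=(478*31+56)%997=916 h(598,226)=(598*31+226)%997=818 h(540,329)=(540*31+329)%997=120 -> [916, 818, 120]
L3: h(916,818)=(916*31+818)%997=301 h(120,120)=(120*31+120)%997=849 -> [301, 849]
L4: h(301,849)=(301*31+849)%997=210 -> [210]

Answer: 210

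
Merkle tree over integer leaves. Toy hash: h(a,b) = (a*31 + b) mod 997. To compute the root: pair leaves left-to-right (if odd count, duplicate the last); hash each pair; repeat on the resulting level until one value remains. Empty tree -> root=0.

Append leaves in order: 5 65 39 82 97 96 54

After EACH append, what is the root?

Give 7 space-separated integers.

After append 5 (leaves=[5]):
  L0: [5]
  root=5
After append 65 (leaves=[5, 65]):
  L0: [5, 65]
  L1: h(5,65)=(5*31+65)%997=220 -> [220]
  root=220
After append 39 (leaves=[5, 65, 39]):
  L0: [5, 65, 39]
  L1: h(5,65)=(5*31+65)%997=220 h(39,39)=(39*31+39)%997=251 -> [220, 251]
  L2: h(220,251)=(220*31+251)%997=92 -> [92]
  root=92
After append 82 (leaves=[5, 65, 39, 82]):
  L0: [5, 65, 39, 82]
  L1: h(5,65)=(5*31+65)%997=220 h(39,82)=(39*31+82)%997=294 -> [220, 294]
  L2: h(220,294)=(220*31+294)%997=135 -> [135]
  root=135
After append 97 (leaves=[5, 65, 39, 82, 97]):
  L0: [5, 65, 39, 82, 97]
  L1: h(5,65)=(5*31+65)%997=220 h(39,82)=(39*31+82)%997=294 h(97,97)=(97*31+97)%997=113 -> [220, 294, 113]
  L2: h(220,294)=(220*31+294)%997=135 h(113,113)=(113*31+113)%997=625 -> [135, 625]
  L3: h(135,625)=(135*31+625)%997=822 -> [822]
  root=822
After append 96 (leaves=[5, 65, 39, 82, 97, 96]):
  L0: [5, 65, 39, 82, 97, 96]
  L1: h(5,65)=(5*31+65)%997=220 h(39,82)=(39*31+82)%997=294 h(97,96)=(97*31+96)%997=112 -> [220, 294, 112]
  L2: h(220,294)=(220*31+294)%997=135 h(112,112)=(112*31+112)%997=593 -> [135, 593]
  L3: h(135,593)=(135*31+593)%997=790 -> [790]
  root=790
After append 54 (leaves=[5, 65, 39, 82, 97, 96, 54]):
  L0: [5, 65, 39, 82, 97, 96, 54]
  L1: h(5,65)=(5*31+65)%997=220 h(39,82)=(39*31+82)%997=294 h(97,96)=(97*31+96)%997=112 h(54,54)=(54*31+54)%997=731 -> [220, 294, 112, 731]
  L2: h(220,294)=(220*31+294)%997=135 h(112,731)=(112*31+731)%997=215 -> [135, 215]
  L3: h(135,215)=(135*31+215)%997=412 -> [412]
  root=412

Answer: 5 220 92 135 822 790 412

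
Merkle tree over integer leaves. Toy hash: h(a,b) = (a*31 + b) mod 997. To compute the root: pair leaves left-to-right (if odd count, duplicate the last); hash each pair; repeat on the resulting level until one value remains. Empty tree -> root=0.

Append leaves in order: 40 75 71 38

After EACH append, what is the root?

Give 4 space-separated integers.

After append 40 (leaves=[40]):
  L0: [40]
  root=40
After append 75 (leaves=[40, 75]):
  L0: [40, 75]
  L1: h(40,75)=(40*31+75)%997=318 -> [318]
  root=318
After append 71 (leaves=[40, 75, 71]):
  L0: [40, 75, 71]
  L1: h(40,75)=(40*31+75)%997=318 h(71,71)=(71*31+71)%997=278 -> [318, 278]
  L2: h(318,278)=(318*31+278)%997=166 -> [166]
  root=166
After append 38 (leaves=[40, 75, 71, 38]):
  L0: [40, 75, 71, 38]
  L1: h(40,75)=(40*31+75)%997=318 h(71,38)=(71*31+38)%997=245 -> [318, 245]
  L2: h(318,245)=(318*31+245)%997=133 -> [133]
  root=133

Answer: 40 318 166 133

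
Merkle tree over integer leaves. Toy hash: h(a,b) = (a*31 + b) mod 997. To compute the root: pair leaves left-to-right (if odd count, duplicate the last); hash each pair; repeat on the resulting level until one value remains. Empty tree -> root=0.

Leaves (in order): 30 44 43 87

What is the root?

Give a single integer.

Answer: 707

Derivation:
L0: [30, 44, 43, 87]
L1: h(30,44)=(30*31+44)%997=974 h(43,87)=(43*31+87)%997=423 -> [974, 423]
L2: h(974,423)=(974*31+423)%997=707 -> [707]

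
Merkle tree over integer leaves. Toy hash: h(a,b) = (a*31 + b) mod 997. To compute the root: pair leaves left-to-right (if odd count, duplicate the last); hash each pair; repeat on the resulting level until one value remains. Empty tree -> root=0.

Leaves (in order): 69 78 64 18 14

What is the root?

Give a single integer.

L0: [69, 78, 64, 18, 14]
L1: h(69,78)=(69*31+78)%997=223 h(64,18)=(64*31+18)%997=8 h(14,14)=(14*31+14)%997=448 -> [223, 8, 448]
L2: h(223,8)=(223*31+8)%997=939 h(448,448)=(448*31+448)%997=378 -> [939, 378]
L3: h(939,378)=(939*31+378)%997=574 -> [574]

Answer: 574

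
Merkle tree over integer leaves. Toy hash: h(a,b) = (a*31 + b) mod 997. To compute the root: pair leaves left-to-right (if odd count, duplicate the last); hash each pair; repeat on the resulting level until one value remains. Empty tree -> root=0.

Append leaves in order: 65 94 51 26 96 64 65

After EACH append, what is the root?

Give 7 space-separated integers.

After append 65 (leaves=[65]):
  L0: [65]
  root=65
After append 94 (leaves=[65, 94]):
  L0: [65, 94]
  L1: h(65,94)=(65*31+94)%997=115 -> [115]
  root=115
After append 51 (leaves=[65, 94, 51]):
  L0: [65, 94, 51]
  L1: h(65,94)=(65*31+94)%997=115 h(51,51)=(51*31+51)%997=635 -> [115, 635]
  L2: h(115,635)=(115*31+635)%997=212 -> [212]
  root=212
After append 26 (leaves=[65, 94, 51, 26]):
  L0: [65, 94, 51, 26]
  L1: h(65,94)=(65*31+94)%997=115 h(51,26)=(51*31+26)%997=610 -> [115, 610]
  L2: h(115,610)=(115*31+610)%997=187 -> [187]
  root=187
After append 96 (leaves=[65, 94, 51, 26, 96]):
  L0: [65, 94, 51, 26, 96]
  L1: h(65,94)=(65*31+94)%997=115 h(51,26)=(51*31+26)%997=610 h(96,96)=(96*31+96)%997=81 -> [115, 610, 81]
  L2: h(115,610)=(115*31+610)%997=187 h(81,81)=(81*31+81)%997=598 -> [187, 598]
  L3: h(187,598)=(187*31+598)%997=413 -> [413]
  root=413
After append 64 (leaves=[65, 94, 51, 26, 96, 64]):
  L0: [65, 94, 51, 26, 96, 64]
  L1: h(65,94)=(65*31+94)%997=115 h(51,26)=(51*31+26)%997=610 h(96,64)=(96*31+64)%997=49 -> [115, 610, 49]
  L2: h(115,610)=(115*31+610)%997=187 h(49,49)=(49*31+49)%997=571 -> [187, 571]
  L3: h(187,571)=(187*31+571)%997=386 -> [386]
  root=386
After append 65 (leaves=[65, 94, 51, 26, 96, 64, 65]):
  L0: [65, 94, 51, 26, 96, 64, 65]
  L1: h(65,94)=(65*31+94)%997=115 h(51,26)=(51*31+26)%997=610 h(96,64)=(96*31+64)%997=49 h(65,65)=(65*31+65)%997=86 -> [115, 610, 49, 86]
  L2: h(115,610)=(115*31+610)%997=187 h(49,86)=(49*31+86)%997=608 -> [187, 608]
  L3: h(187,608)=(187*31+608)%997=423 -> [423]
  root=423

Answer: 65 115 212 187 413 386 423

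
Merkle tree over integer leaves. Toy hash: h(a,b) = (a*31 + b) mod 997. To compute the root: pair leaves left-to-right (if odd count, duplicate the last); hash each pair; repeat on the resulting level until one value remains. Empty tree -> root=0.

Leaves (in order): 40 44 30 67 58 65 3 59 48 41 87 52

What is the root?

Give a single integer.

Answer: 763

Derivation:
L0: [40, 44, 30, 67, 58, 65, 3, 59, 48, 41, 87, 52]
L1: h(40,44)=(40*31+44)%997=287 h(30,67)=(30*31+67)%997=0 h(58,65)=(58*31+65)%997=866 h(3,59)=(3*31+59)%997=152 h(48,41)=(48*31+41)%997=532 h(87,52)=(87*31+52)%997=755 -> [287, 0, 866, 152, 532, 755]
L2: h(287,0)=(287*31+0)%997=921 h(866,152)=(866*31+152)%997=79 h(532,755)=(532*31+755)%997=298 -> [921, 79, 298]
L3: h(921,79)=(921*31+79)%997=714 h(298,298)=(298*31+298)%997=563 -> [714, 563]
L4: h(714,563)=(714*31+563)%997=763 -> [763]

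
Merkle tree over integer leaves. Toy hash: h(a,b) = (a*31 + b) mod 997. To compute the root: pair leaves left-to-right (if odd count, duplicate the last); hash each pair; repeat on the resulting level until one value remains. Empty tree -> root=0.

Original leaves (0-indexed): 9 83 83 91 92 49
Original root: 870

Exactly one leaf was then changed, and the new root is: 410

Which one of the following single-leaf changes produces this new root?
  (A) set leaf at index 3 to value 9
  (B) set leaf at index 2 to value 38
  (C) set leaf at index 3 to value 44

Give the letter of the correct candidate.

Original leaves: [9, 83, 83, 91, 92, 49]
Target new root: 410
Try each candidate change and compute the resulting root:
Candidate A: set leaf[3] = 9 -> leaves = [9, 83, 83, 9, 92, 49]
  L0: [9, 83, 83, 9, 92, 49]
  L1: h(9,83)=(9*31+83)%997=362 h(83,9)=(83*31+9)%997=588 h(92,49)=(92*31+49)%997=907 -> [362, 588, 907]
  L2: h(362,588)=(362*31+588)%997=843 h(907,907)=(907*31+907)%997=111 -> [843, 111]
  L3: h(843,111)=(843*31+111)%997=322 -> [322]
  root = 322 != target 410
Candidate B: set leaf[2] = 38 -> leaves = [9, 83, 38, 91, 92, 49]
  L0: [9, 83, 38, 91, 92, 49]
  L1: h(9,83)=(9*31+83)%997=362 h(38,91)=(38*31+91)%997=272 h(92,49)=(92*31+49)%997=907 -> [362, 272, 907]
  L2: h(362,272)=(362*31+272)%997=527 h(907,907)=(907*31+907)%997=111 -> [527, 111]
  L3: h(527,111)=(527*31+111)%997=496 -> [496]
  root = 496 != target 410
Candidate C: set leaf[3] = 44 -> leaves = [9, 83, 83, 44, 92, 49]
  L0: [9, 83, 83, 44, 92, 49]
  L1: h(9,83)=(9*31+83)%997=362 h(83,44)=(83*31+44)%997=623 h(92,49)=(92*31+49)%997=907 -> [362, 623, 907]
  L2: h(362,623)=(362*31+623)%997=878 h(907,907)=(907*31+907)%997=111 -> [878, 111]
  L3: h(878,111)=(878*31+111)%997=410 -> [410]
  root = 410 == target 410  ** MATCH **
Candidate C produces the target root.

Answer: C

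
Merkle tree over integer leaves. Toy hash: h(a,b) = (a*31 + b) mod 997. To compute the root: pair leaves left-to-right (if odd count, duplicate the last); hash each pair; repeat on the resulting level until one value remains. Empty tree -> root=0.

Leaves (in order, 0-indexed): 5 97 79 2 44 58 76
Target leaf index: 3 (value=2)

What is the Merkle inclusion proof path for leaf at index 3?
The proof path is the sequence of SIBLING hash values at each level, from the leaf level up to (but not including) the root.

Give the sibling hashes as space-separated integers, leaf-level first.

L0 (leaves): [5, 97, 79, 2, 44, 58, 76], target index=3
L1: h(5,97)=(5*31+97)%997=252 [pair 0] h(79,2)=(79*31+2)%997=457 [pair 1] h(44,58)=(44*31+58)%997=425 [pair 2] h(76,76)=(76*31+76)%997=438 [pair 3] -> [252, 457, 425, 438]
  Sibling for proof at L0: 79
L2: h(252,457)=(252*31+457)%997=293 [pair 0] h(425,438)=(425*31+438)%997=652 [pair 1] -> [293, 652]
  Sibling for proof at L1: 252
L3: h(293,652)=(293*31+652)%997=762 [pair 0] -> [762]
  Sibling for proof at L2: 652
Root: 762
Proof path (sibling hashes from leaf to root): [79, 252, 652]

Answer: 79 252 652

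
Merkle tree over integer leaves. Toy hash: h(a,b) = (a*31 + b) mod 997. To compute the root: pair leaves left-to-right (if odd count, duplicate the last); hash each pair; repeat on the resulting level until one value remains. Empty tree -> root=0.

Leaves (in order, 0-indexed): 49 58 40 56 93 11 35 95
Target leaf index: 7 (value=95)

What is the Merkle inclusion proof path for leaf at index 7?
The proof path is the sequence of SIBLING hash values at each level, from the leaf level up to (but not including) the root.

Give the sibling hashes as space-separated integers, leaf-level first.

L0 (leaves): [49, 58, 40, 56, 93, 11, 35, 95], target index=7
L1: h(49,58)=(49*31+58)%997=580 [pair 0] h(40,56)=(40*31+56)%997=299 [pair 1] h(93,11)=(93*31+11)%997=900 [pair 2] h(35,95)=(35*31+95)%997=183 [pair 3] -> [580, 299, 900, 183]
  Sibling for proof at L0: 35
L2: h(580,299)=(580*31+299)%997=333 [pair 0] h(900,183)=(900*31+183)%997=167 [pair 1] -> [333, 167]
  Sibling for proof at L1: 900
L3: h(333,167)=(333*31+167)%997=520 [pair 0] -> [520]
  Sibling for proof at L2: 333
Root: 520
Proof path (sibling hashes from leaf to root): [35, 900, 333]

Answer: 35 900 333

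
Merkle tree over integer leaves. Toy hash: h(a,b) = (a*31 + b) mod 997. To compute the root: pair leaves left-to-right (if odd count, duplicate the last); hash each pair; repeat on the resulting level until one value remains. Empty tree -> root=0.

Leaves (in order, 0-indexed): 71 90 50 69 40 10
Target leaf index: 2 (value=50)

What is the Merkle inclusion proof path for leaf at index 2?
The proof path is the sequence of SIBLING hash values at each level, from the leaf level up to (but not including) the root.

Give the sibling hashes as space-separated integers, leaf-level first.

Answer: 69 297 120

Derivation:
L0 (leaves): [71, 90, 50, 69, 40, 10], target index=2
L1: h(71,90)=(71*31+90)%997=297 [pair 0] h(50,69)=(50*31+69)%997=622 [pair 1] h(40,10)=(40*31+10)%997=253 [pair 2] -> [297, 622, 253]
  Sibling for proof at L0: 69
L2: h(297,622)=(297*31+622)%997=856 [pair 0] h(253,253)=(253*31+253)%997=120 [pair 1] -> [856, 120]
  Sibling for proof at L1: 297
L3: h(856,120)=(856*31+120)%997=734 [pair 0] -> [734]
  Sibling for proof at L2: 120
Root: 734
Proof path (sibling hashes from leaf to root): [69, 297, 120]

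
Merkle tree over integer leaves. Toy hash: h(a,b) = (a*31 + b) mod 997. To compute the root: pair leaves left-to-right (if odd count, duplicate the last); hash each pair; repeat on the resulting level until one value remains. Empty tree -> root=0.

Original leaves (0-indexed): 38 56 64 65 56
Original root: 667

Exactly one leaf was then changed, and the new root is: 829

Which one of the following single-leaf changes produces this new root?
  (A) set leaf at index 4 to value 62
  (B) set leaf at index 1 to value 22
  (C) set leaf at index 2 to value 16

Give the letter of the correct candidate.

Original leaves: [38, 56, 64, 65, 56]
Target new root: 829
Try each candidate change and compute the resulting root:
Candidate A: set leaf[4] = 62 -> leaves = [38, 56, 64, 65, 62]
  L0: [38, 56, 64, 65, 62]
  L1: h(38,56)=(38*31+56)%997=237 h(64,65)=(64*31+65)%997=55 h(62,62)=(62*31+62)%997=987 -> [237, 55, 987]
  L2: h(237,55)=(237*31+55)%997=423 h(987,987)=(987*31+987)%997=677 -> [423, 677]
  L3: h(423,677)=(423*31+677)%997=829 -> [829]
  root = 829 == target 829  ** MATCH **
Candidate B: set leaf[1] = 22 -> leaves = [38, 22, 64, 65, 56]
  L0: [38, 22, 64, 65, 56]
  L1: h(38,22)=(38*31+22)%997=203 h(64,65)=(64*31+65)%997=55 h(56,56)=(56*31+56)%997=795 -> [203, 55, 795]
  L2: h(203,55)=(203*31+55)%997=366 h(795,795)=(795*31+795)%997=515 -> [366, 515]
  L3: h(366,515)=(366*31+515)%997=894 -> [894]
  root = 894 != target 829
Candidate C: set leaf[2] = 16 -> leaves = [38, 56, 16, 65, 56]
  L0: [38, 56, 16, 65, 56]
  L1: h(38,56)=(38*31+56)%997=237 h(16,65)=(16*31+65)%997=561 h(56,56)=(56*31+56)%997=795 -> [237, 561, 795]
  L2: h(237,561)=(237*31+561)%997=929 h(795,795)=(795*31+795)%997=515 -> [929, 515]
  L3: h(929,515)=(929*31+515)%997=401 -> [401]
  root = 401 != target 829
Candidate A produces the target root.

Answer: A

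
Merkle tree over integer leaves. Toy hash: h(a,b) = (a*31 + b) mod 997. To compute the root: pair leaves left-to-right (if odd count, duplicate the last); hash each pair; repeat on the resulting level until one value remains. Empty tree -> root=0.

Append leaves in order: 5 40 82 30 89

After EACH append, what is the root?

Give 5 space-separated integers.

After append 5 (leaves=[5]):
  L0: [5]
  root=5
After append 40 (leaves=[5, 40]):
  L0: [5, 40]
  L1: h(5,40)=(5*31+40)%997=195 -> [195]
  root=195
After append 82 (leaves=[5, 40, 82]):
  L0: [5, 40, 82]
  L1: h(5,40)=(5*31+40)%997=195 h(82,82)=(82*31+82)%997=630 -> [195, 630]
  L2: h(195,630)=(195*31+630)%997=693 -> [693]
  root=693
After append 30 (leaves=[5, 40, 82, 30]):
  L0: [5, 40, 82, 30]
  L1: h(5,40)=(5*31+40)%997=195 h(82,30)=(82*31+30)%997=578 -> [195, 578]
  L2: h(195,578)=(195*31+578)%997=641 -> [641]
  root=641
After append 89 (leaves=[5, 40, 82, 30, 89]):
  L0: [5, 40, 82, 30, 89]
  L1: h(5,40)=(5*31+40)%997=195 h(82,30)=(82*31+30)%997=578 h(89,89)=(89*31+89)%997=854 -> [195, 578, 854]
  L2: h(195,578)=(195*31+578)%997=641 h(854,854)=(854*31+854)%997=409 -> [641, 409]
  L3: h(641,409)=(641*31+409)%997=340 -> [340]
  root=340

Answer: 5 195 693 641 340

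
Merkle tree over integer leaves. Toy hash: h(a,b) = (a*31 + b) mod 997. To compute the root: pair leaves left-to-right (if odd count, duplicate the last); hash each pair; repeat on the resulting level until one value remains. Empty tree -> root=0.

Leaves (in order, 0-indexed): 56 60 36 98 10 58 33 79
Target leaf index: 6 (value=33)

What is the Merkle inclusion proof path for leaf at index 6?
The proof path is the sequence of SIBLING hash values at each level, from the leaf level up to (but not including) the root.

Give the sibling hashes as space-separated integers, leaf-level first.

L0 (leaves): [56, 60, 36, 98, 10, 58, 33, 79], target index=6
L1: h(56,60)=(56*31+60)%997=799 [pair 0] h(36,98)=(36*31+98)%997=217 [pair 1] h(10,58)=(10*31+58)%997=368 [pair 2] h(33,79)=(33*31+79)%997=105 [pair 3] -> [799, 217, 368, 105]
  Sibling for proof at L0: 79
L2: h(799,217)=(799*31+217)%997=61 [pair 0] h(368,105)=(368*31+105)%997=546 [pair 1] -> [61, 546]
  Sibling for proof at L1: 368
L3: h(61,546)=(61*31+546)%997=443 [pair 0] -> [443]
  Sibling for proof at L2: 61
Root: 443
Proof path (sibling hashes from leaf to root): [79, 368, 61]

Answer: 79 368 61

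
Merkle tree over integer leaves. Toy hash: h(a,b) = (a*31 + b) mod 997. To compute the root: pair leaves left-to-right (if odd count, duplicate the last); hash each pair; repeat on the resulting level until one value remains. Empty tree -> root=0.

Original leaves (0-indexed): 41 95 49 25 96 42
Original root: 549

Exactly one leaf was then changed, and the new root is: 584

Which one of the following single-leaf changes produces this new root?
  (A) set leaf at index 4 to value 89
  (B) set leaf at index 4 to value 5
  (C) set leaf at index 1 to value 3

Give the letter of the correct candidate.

Original leaves: [41, 95, 49, 25, 96, 42]
Target new root: 584
Try each candidate change and compute the resulting root:
Candidate A: set leaf[4] = 89 -> leaves = [41, 95, 49, 25, 89, 42]
  L0: [41, 95, 49, 25, 89, 42]
  L1: h(41,95)=(41*31+95)%997=369 h(49,25)=(49*31+25)%997=547 h(89,42)=(89*31+42)%997=807 -> [369, 547, 807]
  L2: h(369,547)=(369*31+547)%997=22 h(807,807)=(807*31+807)%997=899 -> [22, 899]
  L3: h(22,899)=(22*31+899)%997=584 -> [584]
  root = 584 == target 584  ** MATCH **
Candidate B: set leaf[4] = 5 -> leaves = [41, 95, 49, 25, 5, 42]
  L0: [41, 95, 49, 25, 5, 42]
  L1: h(41,95)=(41*31+95)%997=369 h(49,25)=(49*31+25)%997=547 h(5,42)=(5*31+42)%997=197 -> [369, 547, 197]
  L2: h(369,547)=(369*31+547)%997=22 h(197,197)=(197*31+197)%997=322 -> [22, 322]
  L3: h(22,322)=(22*31+322)%997=7 -> [7]
  root = 7 != target 584
Candidate C: set leaf[1] = 3 -> leaves = [41, 3, 49, 25, 96, 42]
  L0: [41, 3, 49, 25, 96, 42]
  L1: h(41,3)=(41*31+3)%997=277 h(49,25)=(49*31+25)%997=547 h(96,42)=(96*31+42)%997=27 -> [277, 547, 27]
  L2: h(277,547)=(277*31+547)%997=161 h(27,27)=(27*31+27)%997=864 -> [161, 864]
  L3: h(161,864)=(161*31+864)%997=870 -> [870]
  root = 870 != target 584
Candidate A produces the target root.

Answer: A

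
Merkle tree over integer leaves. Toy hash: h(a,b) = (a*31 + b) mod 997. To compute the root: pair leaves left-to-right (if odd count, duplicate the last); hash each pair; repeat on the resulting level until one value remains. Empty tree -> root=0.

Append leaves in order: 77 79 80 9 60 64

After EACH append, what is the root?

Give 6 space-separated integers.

After append 77 (leaves=[77]):
  L0: [77]
  root=77
After append 79 (leaves=[77, 79]):
  L0: [77, 79]
  L1: h(77,79)=(77*31+79)%997=472 -> [472]
  root=472
After append 80 (leaves=[77, 79, 80]):
  L0: [77, 79, 80]
  L1: h(77,79)=(77*31+79)%997=472 h(80,80)=(80*31+80)%997=566 -> [472, 566]
  L2: h(472,566)=(472*31+566)%997=243 -> [243]
  root=243
After append 9 (leaves=[77, 79, 80, 9]):
  L0: [77, 79, 80, 9]
  L1: h(77,79)=(77*31+79)%997=472 h(80,9)=(80*31+9)%997=495 -> [472, 495]
  L2: h(472,495)=(472*31+495)%997=172 -> [172]
  root=172
After append 60 (leaves=[77, 79, 80, 9, 60]):
  L0: [77, 79, 80, 9, 60]
  L1: h(77,79)=(77*31+79)%997=472 h(80,9)=(80*31+9)%997=495 h(60,60)=(60*31+60)%997=923 -> [472, 495, 923]
  L2: h(472,495)=(472*31+495)%997=172 h(923,923)=(923*31+923)%997=623 -> [172, 623]
  L3: h(172,623)=(172*31+623)%997=970 -> [970]
  root=970
After append 64 (leaves=[77, 79, 80, 9, 60, 64]):
  L0: [77, 79, 80, 9, 60, 64]
  L1: h(77,79)=(77*31+79)%997=472 h(80,9)=(80*31+9)%997=495 h(60,64)=(60*31+64)%997=927 -> [472, 495, 927]
  L2: h(472,495)=(472*31+495)%997=172 h(927,927)=(927*31+927)%997=751 -> [172, 751]
  L3: h(172,751)=(172*31+751)%997=101 -> [101]
  root=101

Answer: 77 472 243 172 970 101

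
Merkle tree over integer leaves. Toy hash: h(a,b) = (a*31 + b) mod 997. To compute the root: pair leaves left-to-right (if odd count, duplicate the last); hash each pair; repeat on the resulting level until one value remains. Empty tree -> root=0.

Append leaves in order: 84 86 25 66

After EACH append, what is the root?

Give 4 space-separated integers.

Answer: 84 696 442 483

Derivation:
After append 84 (leaves=[84]):
  L0: [84]
  root=84
After append 86 (leaves=[84, 86]):
  L0: [84, 86]
  L1: h(84,86)=(84*31+86)%997=696 -> [696]
  root=696
After append 25 (leaves=[84, 86, 25]):
  L0: [84, 86, 25]
  L1: h(84,86)=(84*31+86)%997=696 h(25,25)=(25*31+25)%997=800 -> [696, 800]
  L2: h(696,800)=(696*31+800)%997=442 -> [442]
  root=442
After append 66 (leaves=[84, 86, 25, 66]):
  L0: [84, 86, 25, 66]
  L1: h(84,86)=(84*31+86)%997=696 h(25,66)=(25*31+66)%997=841 -> [696, 841]
  L2: h(696,841)=(696*31+841)%997=483 -> [483]
  root=483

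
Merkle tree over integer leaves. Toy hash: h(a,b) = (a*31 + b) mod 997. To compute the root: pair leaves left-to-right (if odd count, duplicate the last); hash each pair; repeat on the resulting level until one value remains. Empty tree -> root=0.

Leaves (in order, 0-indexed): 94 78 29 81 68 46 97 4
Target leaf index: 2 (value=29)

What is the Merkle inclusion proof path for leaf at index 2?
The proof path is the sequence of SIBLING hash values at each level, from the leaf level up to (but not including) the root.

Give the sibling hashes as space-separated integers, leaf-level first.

Answer: 81 1 992

Derivation:
L0 (leaves): [94, 78, 29, 81, 68, 46, 97, 4], target index=2
L1: h(94,78)=(94*31+78)%997=1 [pair 0] h(29,81)=(29*31+81)%997=980 [pair 1] h(68,46)=(68*31+46)%997=160 [pair 2] h(97,4)=(97*31+4)%997=20 [pair 3] -> [1, 980, 160, 20]
  Sibling for proof at L0: 81
L2: h(1,980)=(1*31+980)%997=14 [pair 0] h(160,20)=(160*31+20)%997=992 [pair 1] -> [14, 992]
  Sibling for proof at L1: 1
L3: h(14,992)=(14*31+992)%997=429 [pair 0] -> [429]
  Sibling for proof at L2: 992
Root: 429
Proof path (sibling hashes from leaf to root): [81, 1, 992]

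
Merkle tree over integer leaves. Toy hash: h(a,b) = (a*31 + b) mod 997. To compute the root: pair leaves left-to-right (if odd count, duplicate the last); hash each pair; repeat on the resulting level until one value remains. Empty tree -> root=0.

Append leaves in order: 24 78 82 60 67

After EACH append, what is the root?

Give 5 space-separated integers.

Answer: 24 822 190 168 38

Derivation:
After append 24 (leaves=[24]):
  L0: [24]
  root=24
After append 78 (leaves=[24, 78]):
  L0: [24, 78]
  L1: h(24,78)=(24*31+78)%997=822 -> [822]
  root=822
After append 82 (leaves=[24, 78, 82]):
  L0: [24, 78, 82]
  L1: h(24,78)=(24*31+78)%997=822 h(82,82)=(82*31+82)%997=630 -> [822, 630]
  L2: h(822,630)=(822*31+630)%997=190 -> [190]
  root=190
After append 60 (leaves=[24, 78, 82, 60]):
  L0: [24, 78, 82, 60]
  L1: h(24,78)=(24*31+78)%997=822 h(82,60)=(82*31+60)%997=608 -> [822, 608]
  L2: h(822,608)=(822*31+608)%997=168 -> [168]
  root=168
After append 67 (leaves=[24, 78, 82, 60, 67]):
  L0: [24, 78, 82, 60, 67]
  L1: h(24,78)=(24*31+78)%997=822 h(82,60)=(82*31+60)%997=608 h(67,67)=(67*31+67)%997=150 -> [822, 608, 150]
  L2: h(822,608)=(822*31+608)%997=168 h(150,150)=(150*31+150)%997=812 -> [168, 812]
  L3: h(168,812)=(168*31+812)%997=38 -> [38]
  root=38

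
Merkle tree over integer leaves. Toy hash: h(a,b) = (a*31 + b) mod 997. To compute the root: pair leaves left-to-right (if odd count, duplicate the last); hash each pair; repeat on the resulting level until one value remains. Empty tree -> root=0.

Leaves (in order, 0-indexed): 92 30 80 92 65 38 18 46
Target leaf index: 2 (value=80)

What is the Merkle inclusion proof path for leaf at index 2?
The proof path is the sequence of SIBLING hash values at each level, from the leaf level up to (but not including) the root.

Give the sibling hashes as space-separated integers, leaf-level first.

L0 (leaves): [92, 30, 80, 92, 65, 38, 18, 46], target index=2
L1: h(92,30)=(92*31+30)%997=888 [pair 0] h(80,92)=(80*31+92)%997=578 [pair 1] h(65,38)=(65*31+38)%997=59 [pair 2] h(18,46)=(18*31+46)%997=604 [pair 3] -> [888, 578, 59, 604]
  Sibling for proof at L0: 92
L2: h(888,578)=(888*31+578)%997=190 [pair 0] h(59,604)=(59*31+604)%997=439 [pair 1] -> [190, 439]
  Sibling for proof at L1: 888
L3: h(190,439)=(190*31+439)%997=347 [pair 0] -> [347]
  Sibling for proof at L2: 439
Root: 347
Proof path (sibling hashes from leaf to root): [92, 888, 439]

Answer: 92 888 439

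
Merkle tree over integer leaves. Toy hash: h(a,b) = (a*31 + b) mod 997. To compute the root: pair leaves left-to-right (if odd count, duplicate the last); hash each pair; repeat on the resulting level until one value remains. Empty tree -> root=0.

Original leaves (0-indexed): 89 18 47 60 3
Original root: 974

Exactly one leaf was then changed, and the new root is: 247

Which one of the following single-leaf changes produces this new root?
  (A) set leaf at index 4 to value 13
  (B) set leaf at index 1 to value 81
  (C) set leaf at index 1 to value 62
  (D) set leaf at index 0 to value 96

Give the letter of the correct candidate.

Original leaves: [89, 18, 47, 60, 3]
Target new root: 247
Try each candidate change and compute the resulting root:
Candidate A: set leaf[4] = 13 -> leaves = [89, 18, 47, 60, 13]
  L0: [89, 18, 47, 60, 13]
  L1: h(89,18)=(89*31+18)%997=783 h(47,60)=(47*31+60)%997=520 h(13,13)=(13*31+13)%997=416 -> [783, 520, 416]
  L2: h(783,520)=(783*31+520)%997=865 h(416,416)=(416*31+416)%997=351 -> [865, 351]
  L3: h(865,351)=(865*31+351)%997=247 -> [247]
  root = 247 == target 247  ** MATCH **
Candidate B: set leaf[1] = 81 -> leaves = [89, 81, 47, 60, 3]
  L0: [89, 81, 47, 60, 3]
  L1: h(89,81)=(89*31+81)%997=846 h(47,60)=(47*31+60)%997=520 h(3,3)=(3*31+3)%997=96 -> [846, 520, 96]
  L2: h(846,520)=(846*31+520)%997=824 h(96,96)=(96*31+96)%997=81 -> [824, 81]
  L3: h(824,81)=(824*31+81)%997=700 -> [700]
  root = 700 != target 247
Candidate C: set leaf[1] = 62 -> leaves = [89, 62, 47, 60, 3]
  L0: [89, 62, 47, 60, 3]
  L1: h(89,62)=(89*31+62)%997=827 h(47,60)=(47*31+60)%997=520 h(3,3)=(3*31+3)%997=96 -> [827, 520, 96]
  L2: h(827,520)=(827*31+520)%997=235 h(96,96)=(96*31+96)%997=81 -> [235, 81]
  L3: h(235,81)=(235*31+81)%997=387 -> [387]
  root = 387 != target 247
Candidate D: set leaf[0] = 96 -> leaves = [96, 18, 47, 60, 3]
  L0: [96, 18, 47, 60, 3]
  L1: h(96,18)=(96*31+18)%997=3 h(47,60)=(47*31+60)%997=520 h(3,3)=(3*31+3)%997=96 -> [3, 520, 96]
  L2: h(3,520)=(3*31+520)%997=613 h(96,96)=(96*31+96)%997=81 -> [613, 81]
  L3: h(613,81)=(613*31+81)%997=141 -> [141]
  root = 141 != target 247
Candidate A produces the target root.

Answer: A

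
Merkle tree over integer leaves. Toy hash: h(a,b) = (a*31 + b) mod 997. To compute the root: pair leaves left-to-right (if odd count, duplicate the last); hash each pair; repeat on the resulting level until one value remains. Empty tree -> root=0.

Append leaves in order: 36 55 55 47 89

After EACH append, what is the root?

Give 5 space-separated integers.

After append 36 (leaves=[36]):
  L0: [36]
  root=36
After append 55 (leaves=[36, 55]):
  L0: [36, 55]
  L1: h(36,55)=(36*31+55)%997=174 -> [174]
  root=174
After append 55 (leaves=[36, 55, 55]):
  L0: [36, 55, 55]
  L1: h(36,55)=(36*31+55)%997=174 h(55,55)=(55*31+55)%997=763 -> [174, 763]
  L2: h(174,763)=(174*31+763)%997=175 -> [175]
  root=175
After append 47 (leaves=[36, 55, 55, 47]):
  L0: [36, 55, 55, 47]
  L1: h(36,55)=(36*31+55)%997=174 h(55,47)=(55*31+47)%997=755 -> [174, 755]
  L2: h(174,755)=(174*31+755)%997=167 -> [167]
  root=167
After append 89 (leaves=[36, 55, 55, 47, 89]):
  L0: [36, 55, 55, 47, 89]
  L1: h(36,55)=(36*31+55)%997=174 h(55,47)=(55*31+47)%997=755 h(89,89)=(89*31+89)%997=854 -> [174, 755, 854]
  L2: h(174,755)=(174*31+755)%997=167 h(854,854)=(854*31+854)%997=409 -> [167, 409]
  L3: h(167,409)=(167*31+409)%997=601 -> [601]
  root=601

Answer: 36 174 175 167 601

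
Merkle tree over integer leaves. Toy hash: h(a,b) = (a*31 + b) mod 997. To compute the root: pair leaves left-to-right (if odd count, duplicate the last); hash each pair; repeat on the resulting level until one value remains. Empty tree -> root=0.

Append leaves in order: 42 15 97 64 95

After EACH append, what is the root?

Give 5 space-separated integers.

Answer: 42 320 63 30 504

Derivation:
After append 42 (leaves=[42]):
  L0: [42]
  root=42
After append 15 (leaves=[42, 15]):
  L0: [42, 15]
  L1: h(42,15)=(42*31+15)%997=320 -> [320]
  root=320
After append 97 (leaves=[42, 15, 97]):
  L0: [42, 15, 97]
  L1: h(42,15)=(42*31+15)%997=320 h(97,97)=(97*31+97)%997=113 -> [320, 113]
  L2: h(320,113)=(320*31+113)%997=63 -> [63]
  root=63
After append 64 (leaves=[42, 15, 97, 64]):
  L0: [42, 15, 97, 64]
  L1: h(42,15)=(42*31+15)%997=320 h(97,64)=(97*31+64)%997=80 -> [320, 80]
  L2: h(320,80)=(320*31+80)%997=30 -> [30]
  root=30
After append 95 (leaves=[42, 15, 97, 64, 95]):
  L0: [42, 15, 97, 64, 95]
  L1: h(42,15)=(42*31+15)%997=320 h(97,64)=(97*31+64)%997=80 h(95,95)=(95*31+95)%997=49 -> [320, 80, 49]
  L2: h(320,80)=(320*31+80)%997=30 h(49,49)=(49*31+49)%997=571 -> [30, 571]
  L3: h(30,571)=(30*31+571)%997=504 -> [504]
  root=504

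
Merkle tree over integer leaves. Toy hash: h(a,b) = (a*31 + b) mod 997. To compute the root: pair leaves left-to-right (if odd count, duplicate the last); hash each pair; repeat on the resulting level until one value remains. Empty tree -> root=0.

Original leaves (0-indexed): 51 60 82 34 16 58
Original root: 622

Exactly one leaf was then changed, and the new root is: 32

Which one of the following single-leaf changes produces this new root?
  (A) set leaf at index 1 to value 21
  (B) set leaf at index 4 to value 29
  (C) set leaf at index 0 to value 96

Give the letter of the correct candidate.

Answer: A

Derivation:
Original leaves: [51, 60, 82, 34, 16, 58]
Target new root: 32
Try each candidate change and compute the resulting root:
Candidate A: set leaf[1] = 21 -> leaves = [51, 21, 82, 34, 16, 58]
  L0: [51, 21, 82, 34, 16, 58]
  L1: h(51,21)=(51*31+21)%997=605 h(82,34)=(82*31+34)%997=582 h(16,58)=(16*31+58)%997=554 -> [605, 582, 554]
  L2: h(605,582)=(605*31+582)%997=394 h(554,554)=(554*31+554)%997=779 -> [394, 779]
  L3: h(394,779)=(394*31+779)%997=32 -> [32]
  root = 32 == target 32  ** MATCH **
Candidate B: set leaf[4] = 29 -> leaves = [51, 60, 82, 34, 29, 58]
  L0: [51, 60, 82, 34, 29, 58]
  L1: h(51,60)=(51*31+60)%997=644 h(82,34)=(82*31+34)%997=582 h(29,58)=(29*31+58)%997=957 -> [644, 582, 957]
  L2: h(644,582)=(644*31+582)%997=606 h(957,957)=(957*31+957)%997=714 -> [606, 714]
  L3: h(606,714)=(606*31+714)%997=557 -> [557]
  root = 557 != target 32
Candidate C: set leaf[0] = 96 -> leaves = [96, 60, 82, 34, 16, 58]
  L0: [96, 60, 82, 34, 16, 58]
  L1: h(96,60)=(96*31+60)%997=45 h(82,34)=(82*31+34)%997=582 h(16,58)=(16*31+58)%997=554 -> [45, 582, 554]
  L2: h(45,582)=(45*31+582)%997=980 h(554,554)=(554*31+554)%997=779 -> [980, 779]
  L3: h(980,779)=(980*31+779)%997=252 -> [252]
  root = 252 != target 32
Candidate A produces the target root.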